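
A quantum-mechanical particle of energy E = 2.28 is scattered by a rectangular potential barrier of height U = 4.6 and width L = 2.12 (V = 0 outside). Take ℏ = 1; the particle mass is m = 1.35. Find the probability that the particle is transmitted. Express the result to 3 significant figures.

T = 0.0000985

Since E < U the interior solution is evanescent with decay constant κ = √(2m(U − E))/ℏ = 2.503.
κL = 5.306, sinh(κL) = 100.8.
Matching ψ, ψ′ at both faces gives T = [1 + U² sinh²(κL) / (4E(U − E))]⁻¹ = 1/10150 = 0.0000985.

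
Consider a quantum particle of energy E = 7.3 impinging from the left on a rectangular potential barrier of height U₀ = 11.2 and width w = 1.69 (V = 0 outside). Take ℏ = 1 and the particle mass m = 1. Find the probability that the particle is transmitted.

Since E < U₀ the interior solution is evanescent with decay constant κ = √(2m(U₀ − E))/ℏ = 2.793.
κw = 4.720, sinh(κw) = 56.07.
Matching ψ, ψ′ at both faces gives T = [1 + U₀² sinh²(κw) / (4E(U₀ − E))]⁻¹ = 1/3465 = 0.000289.

T = 0.000289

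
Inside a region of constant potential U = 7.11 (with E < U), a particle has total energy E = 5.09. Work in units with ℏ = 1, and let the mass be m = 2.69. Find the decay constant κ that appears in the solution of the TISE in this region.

Since E < U the TISE in this region is ψ'' = κ²ψ with κ = √(2m(U − E))/ℏ.
κ = √(2 × 2.69 × 2.02) = 3.297.

κ = 3.30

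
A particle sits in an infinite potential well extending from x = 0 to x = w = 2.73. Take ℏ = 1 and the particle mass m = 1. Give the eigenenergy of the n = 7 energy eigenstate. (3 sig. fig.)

The infinite-well eigenfunctions ψ_n = √(2/w) sin(nπx/w) vanish at both walls, giving E_n = n²π²ℏ²/(2mw²).
E_7 = 7² × π² / (2 × 1 × 2.73²) = 32.44.

E = 32.4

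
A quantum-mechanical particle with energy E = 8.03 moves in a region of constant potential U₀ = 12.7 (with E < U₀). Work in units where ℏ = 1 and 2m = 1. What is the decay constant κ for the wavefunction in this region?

κ = 2.16

Since E < U₀ the TISE in this region is ψ'' = κ²ψ with κ = √(2m(U₀ − E))/ℏ.
κ = √(2 × 0.5 × 4.67) = 2.161.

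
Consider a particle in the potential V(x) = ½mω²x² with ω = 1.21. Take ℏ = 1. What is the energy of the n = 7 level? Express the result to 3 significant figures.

The oscillator eigenvalues are E_n = ℏω(n + ½), so E_7 = 1.21 × 7.5 = 9.075.

E = 9.08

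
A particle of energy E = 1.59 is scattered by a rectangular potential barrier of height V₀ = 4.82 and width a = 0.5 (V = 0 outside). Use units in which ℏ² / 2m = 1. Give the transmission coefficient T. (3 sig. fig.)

Since E < V₀ the interior solution is evanescent with decay constant κ = √(2m(V₀ − E))/ℏ = 1.797.
κa = 0.8986, sinh(κa) = 1.025.
Matching ψ, ψ′ at both faces gives T = [1 + V₀² sinh²(κa) / (4E(V₀ − E))]⁻¹ = 1/2.187 = 0.457.

T = 0.457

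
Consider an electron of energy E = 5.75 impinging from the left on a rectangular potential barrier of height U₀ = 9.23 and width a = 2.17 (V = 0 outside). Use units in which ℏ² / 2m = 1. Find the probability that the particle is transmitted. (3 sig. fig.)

T = 0.00114

E < U₀: inside the barrier ψ ∝ e^{±κx} with κ = √(2m(U₀ − E))/ℏ = 1.865.
κa = 4.048, sinh(κa) = 28.64.
The exact tunnelling result is T⁻¹ = 1 + U₀² sinh²(κa) / [4E(U₀ − E)] = 873.8, so T = 0.00114.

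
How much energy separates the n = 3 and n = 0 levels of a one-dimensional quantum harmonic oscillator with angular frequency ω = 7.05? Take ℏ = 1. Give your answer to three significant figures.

ΔE = 21.2

E_n = ℏω(n + ½), so ΔE = (3 − 0) ℏω = 3 × 7.05 = 21.15.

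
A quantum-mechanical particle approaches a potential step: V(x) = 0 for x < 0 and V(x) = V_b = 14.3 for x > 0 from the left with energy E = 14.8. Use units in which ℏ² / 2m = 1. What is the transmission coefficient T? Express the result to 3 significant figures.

T = 0.525

On each side the TISE gives plane waves with k = √(2m(E − V))/ℏ: k₁ = √(2·½·14.8) = 3.847, k₂ = √(2·½·0.5) = 0.7071.
Matching ψ and ψ′ at x = 0 gives r = (k₁ − k₂)/(k₁ + k₂), so R = r² = 0.4754 and T = 1 − R = 0.5246.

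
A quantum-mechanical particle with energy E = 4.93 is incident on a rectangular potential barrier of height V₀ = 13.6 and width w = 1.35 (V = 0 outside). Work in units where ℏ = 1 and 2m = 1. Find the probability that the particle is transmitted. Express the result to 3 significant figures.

T = 0.00130

Since E < V₀ the interior solution is evanescent with decay constant κ = √(2m(V₀ − E))/ℏ = 2.944.
κw = 3.975, sinh(κw) = 26.62.
The exact tunnelling result is T⁻¹ = 1 + V₀² sinh²(κw) / [4E(V₀ − E)] = 767.4, so T = 0.00130.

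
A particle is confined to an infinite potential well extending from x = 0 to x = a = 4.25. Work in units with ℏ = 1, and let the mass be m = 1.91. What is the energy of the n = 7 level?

Requiring ψ(0) = ψ(a) = 0 quantises k = nπ/a, hence E_n = ℏ²k²/2m = n²π²ℏ²/(2ma²).
E_7 = 7² × π² / (2 × 1.91 × 4.25²) = 7.009.

E = 7.01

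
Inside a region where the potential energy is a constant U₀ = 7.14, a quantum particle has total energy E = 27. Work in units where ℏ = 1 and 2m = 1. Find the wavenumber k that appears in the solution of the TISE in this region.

k = 4.46

With E > U₀ the solution is oscillatory, ψ ∝ e^{±ikx} with k = √(2m(E − U₀))/ℏ.
k = √(2 × 0.5 × 19.86) = 4.456.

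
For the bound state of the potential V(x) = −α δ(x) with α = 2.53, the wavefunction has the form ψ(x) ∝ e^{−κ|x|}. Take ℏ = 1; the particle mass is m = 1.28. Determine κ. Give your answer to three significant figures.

Integrate −(ℏ²/2m)ψ'' − αδ(x)ψ = Eψ from −ε to +ε: the ψ'' term gives ψ'(0⁺) − ψ'(0⁻) and the δ term gives −(2mα/ℏ²)ψ(0).
With ψ ∝ e^{−κ|x|} this yields −2κ = −2mα/ℏ², so κ = mα/ℏ² = 3.238.

κ = 3.24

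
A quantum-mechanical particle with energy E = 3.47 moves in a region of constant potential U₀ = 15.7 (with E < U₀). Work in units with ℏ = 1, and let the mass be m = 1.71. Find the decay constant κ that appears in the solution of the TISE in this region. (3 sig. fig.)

Since E < U₀ the TISE in this region is ψ'' = κ²ψ with κ = √(2m(U₀ − E))/ℏ.
κ = √(2 × 1.71 × 12.23) = 6.467.

κ = 6.47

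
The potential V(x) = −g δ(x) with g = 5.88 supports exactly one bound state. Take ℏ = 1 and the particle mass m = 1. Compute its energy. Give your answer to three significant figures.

E = -17.3

For x ≠ 0 the bound state is ψ ∝ e^{−κ|x|}; integrating the TISE across the delta gives the cusp condition 2κ = 2mg/ℏ², so κ = 5.880.
Then E = −ℏ²κ²/(2m) = −mg²/(2ℏ²) = -17.29.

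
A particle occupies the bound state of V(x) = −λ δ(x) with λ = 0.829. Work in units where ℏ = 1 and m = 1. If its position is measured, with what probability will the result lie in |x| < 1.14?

P = 0.849

The normalised bound state is ψ = √κ e^{−κ|x|} with κ = mλ/ℏ² = 0.8290.
P(|x| < d) = ∫_{−d}^{d} κ e^{−2κ|x|} dx = 1 − e^{−2κd} = 1 − e^{−1.890} = 0.8489.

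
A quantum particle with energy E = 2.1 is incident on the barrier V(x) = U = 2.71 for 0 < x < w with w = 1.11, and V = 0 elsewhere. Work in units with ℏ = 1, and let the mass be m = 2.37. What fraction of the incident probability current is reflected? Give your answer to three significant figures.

R = 0.937

E < U: inside the barrier ψ ∝ e^{±κx} with κ = √(2m(U − E))/ℏ = 1.700.
κw = 1.887, sinh(κw) = 3.226.
Matching ψ, ψ′ at both faces gives T = [1 + U² sinh²(κw) / (4E(U − E))]⁻¹ = 1/15.91 = 0.0628.
R = 1 − T = 0.937.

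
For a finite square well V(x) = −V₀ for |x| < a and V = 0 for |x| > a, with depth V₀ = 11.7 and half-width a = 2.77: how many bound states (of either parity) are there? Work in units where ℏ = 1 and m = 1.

N = 9

The dimensionless depth is z₀ = a√(2mV₀)/ℏ = 2.77 × √(23.40) = 13.40.
The even/odd transcendental equations gain one root per π/2 in z₀, giving N = 1 + ⌊2z₀/π⌋ = 1 + ⌊8.530⌋ = 9.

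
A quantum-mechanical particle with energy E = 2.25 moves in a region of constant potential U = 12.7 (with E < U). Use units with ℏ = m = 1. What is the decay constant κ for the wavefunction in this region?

κ = 4.57

Since E < U the TISE in this region is ψ'' = κ²ψ with κ = √(2m(U − E))/ℏ.
κ = √(2 × 1 × 10.45) = 4.572.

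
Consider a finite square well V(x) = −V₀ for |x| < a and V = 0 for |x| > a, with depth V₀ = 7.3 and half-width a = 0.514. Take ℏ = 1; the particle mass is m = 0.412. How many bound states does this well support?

The dimensionless depth is z₀ = a√(2mV₀)/ℏ = 0.514 × √(6.015) = 1.261.
A new bound state (alternating even/odd) appears each time z₀ passes a multiple of π/2, so N = ⌊2z₀/π⌋ + 1 = ⌊0.8025⌋ + 1 = 1.

N = 1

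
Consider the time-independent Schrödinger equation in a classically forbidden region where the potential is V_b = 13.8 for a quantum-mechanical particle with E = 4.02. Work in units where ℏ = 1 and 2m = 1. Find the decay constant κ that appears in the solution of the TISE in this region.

κ = 3.13

Since E < V_b the TISE in this region is ψ'' = κ²ψ with κ = √(2m(V_b − E))/ℏ.
κ = √(2 × 0.5 × 9.78) = 3.127.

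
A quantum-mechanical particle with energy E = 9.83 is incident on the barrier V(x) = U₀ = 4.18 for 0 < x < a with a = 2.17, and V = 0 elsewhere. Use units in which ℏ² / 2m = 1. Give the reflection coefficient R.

R = 0.0602

Above the barrier the interior wavenumber is k₂ = √(2m(E − U₀))/ℏ = 2.377, giving phase k₂a = 5.158.
Matching at both interfaces gives T⁻¹ = 1 + U₀² sin²(k₂a) / [4E(E − U₀)] = 1.064, hence T = 0.940.
R = 1 − T = 0.0602.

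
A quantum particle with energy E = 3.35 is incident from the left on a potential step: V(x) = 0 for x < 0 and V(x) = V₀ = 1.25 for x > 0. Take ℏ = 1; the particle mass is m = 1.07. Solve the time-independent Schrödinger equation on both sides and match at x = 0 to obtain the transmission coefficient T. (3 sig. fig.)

T = 0.986

The wavenumbers are k₁ = √(2mE)/ℏ = 2.677 on the left and k₂ = √(2m(E − V₀))/ℏ = 2.120 on the right.
Continuity of ψ and ψ′ at the step yields the reflection amplitude r = (k₁ − k₂)/(k₁ + k₂) = 0.1162; thus R = |r|² = 0.01351, T = 0.9865.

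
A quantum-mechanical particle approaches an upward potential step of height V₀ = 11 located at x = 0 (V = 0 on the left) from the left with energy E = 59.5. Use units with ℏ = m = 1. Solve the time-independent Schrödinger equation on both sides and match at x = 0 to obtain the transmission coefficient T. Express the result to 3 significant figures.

The wavenumbers are k₁ = √(2mE)/ℏ = 10.91 on the left and k₂ = √(2m(E − V₀))/ℏ = 9.849 on the right.
Matching ψ and ψ′ at x = 0 gives r = (k₁ − k₂)/(k₁ + k₂), so R = r² = 0.002607 and T = 1 − R = 0.9974.

T = 0.997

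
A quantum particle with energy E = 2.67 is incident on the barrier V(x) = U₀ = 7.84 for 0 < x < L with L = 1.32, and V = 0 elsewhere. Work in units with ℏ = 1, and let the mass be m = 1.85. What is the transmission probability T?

T = 0.0000347

E < U₀: inside the barrier ψ ∝ e^{±κx} with κ = √(2m(U₀ − E))/ℏ = 4.374.
κL = 5.773, sinh(κL) = 160.8.
Matching ψ, ψ′ at both faces gives T = [1 + U₀² sinh²(κL) / (4E(U₀ − E))]⁻¹ = 1/28780 = 0.0000347.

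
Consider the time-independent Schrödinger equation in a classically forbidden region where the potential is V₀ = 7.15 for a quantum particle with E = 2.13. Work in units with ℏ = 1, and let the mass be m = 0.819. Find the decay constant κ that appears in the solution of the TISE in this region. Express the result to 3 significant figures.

κ = 2.87

Since E < V₀ the TISE in this region is ψ'' = κ²ψ with κ = √(2m(V₀ − E))/ℏ.
κ = √(2 × 0.819 × 5.02) = 2.868.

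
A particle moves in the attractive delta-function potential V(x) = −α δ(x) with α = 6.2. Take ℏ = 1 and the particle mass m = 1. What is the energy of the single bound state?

E = -19.2

For x ≠ 0 the bound state is ψ ∝ e^{−κ|x|}; integrating the TISE across the delta gives the cusp condition 2κ = 2mα/ℏ², so κ = 6.200.
Then E = −ℏ²κ²/(2m) = −mα²/(2ℏ²) = -19.22.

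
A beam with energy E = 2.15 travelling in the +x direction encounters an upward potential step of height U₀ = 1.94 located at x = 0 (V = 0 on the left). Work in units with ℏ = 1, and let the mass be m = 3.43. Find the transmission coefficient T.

On each side the TISE gives plane waves with k = √(2m(E − V))/ℏ: k₁ = √(2·3.43·2.15) = 3.840, k₂ = √(2·3.43·0.21) = 1.200.
Matching ψ and ψ′ at x = 0 gives r = (k₁ − k₂)/(k₁ + k₂), so R = r² = 0.2743 and T = 1 − R = 0.7257.

T = 0.726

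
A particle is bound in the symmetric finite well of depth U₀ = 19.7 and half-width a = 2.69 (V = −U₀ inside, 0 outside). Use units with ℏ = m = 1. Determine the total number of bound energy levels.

Define the well-strength parameter z₀ = (a/ℏ)√(2mU₀) = 2.69 × √(2·1·19.7) = 16.88.
The even/odd transcendental equations gain one root per π/2 in z₀, giving N = 1 + ⌊2z₀/π⌋ = 1 + ⌊10.75⌋ = 11.

N = 11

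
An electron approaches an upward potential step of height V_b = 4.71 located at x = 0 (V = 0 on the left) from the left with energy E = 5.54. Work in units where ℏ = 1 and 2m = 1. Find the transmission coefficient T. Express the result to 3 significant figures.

T = 0.805

The wavenumbers are k₁ = √(2mE)/ℏ = 2.354 on the left and k₂ = √(2m(E − V_b))/ℏ = 0.9110 on the right.
Continuity of ψ and ψ′ at the step yields the reflection amplitude r = (k₁ − k₂)/(k₁ + k₂) = 0.4419; thus R = |r|² = 0.1953, T = 0.8047.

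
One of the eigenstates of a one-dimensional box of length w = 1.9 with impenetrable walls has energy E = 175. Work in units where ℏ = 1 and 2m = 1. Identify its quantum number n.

From E_n = n²π²ℏ²/(2mw²) invert to n = √(2mw²E)/(πℏ).
n = (1.9/π) × √(2 × 0.5 × 175) = 8.001 → n = 8.

n = 8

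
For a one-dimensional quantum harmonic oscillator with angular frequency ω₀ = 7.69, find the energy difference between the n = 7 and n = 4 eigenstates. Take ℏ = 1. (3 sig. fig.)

E_n = ℏω₀(n + ½), so ΔE = (7 − 4) ℏω₀ = 3 × 7.69 = 23.07.

ΔE = 23.1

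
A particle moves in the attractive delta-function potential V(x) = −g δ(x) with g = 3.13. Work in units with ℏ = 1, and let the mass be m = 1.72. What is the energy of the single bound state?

E = -8.43

For x ≠ 0 the bound state is ψ ∝ e^{−κ|x|}; integrating the TISE across the delta gives the cusp condition 2κ = 2mg/ℏ², so κ = 5.384.
Then E = −ℏ²κ²/(2m) = −mg²/(2ℏ²) = -8.425.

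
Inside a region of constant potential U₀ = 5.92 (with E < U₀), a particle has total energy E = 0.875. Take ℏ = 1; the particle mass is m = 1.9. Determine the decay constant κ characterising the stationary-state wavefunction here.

κ = 4.38

Since E < U₀ the TISE in this region is ψ'' = κ²ψ with κ = √(2m(U₀ − E))/ℏ.
κ = √(2 × 1.9 × 5.045) = 4.378.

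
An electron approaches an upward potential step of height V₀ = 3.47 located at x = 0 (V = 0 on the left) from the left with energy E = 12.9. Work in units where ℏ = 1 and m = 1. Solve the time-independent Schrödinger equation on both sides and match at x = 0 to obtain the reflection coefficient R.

R = 0.00611

The wavenumbers are k₁ = √(2mE)/ℏ = 5.079 on the left and k₂ = √(2m(E − V₀))/ℏ = 4.343 on the right.
Matching ψ and ψ′ at x = 0 gives r = (k₁ − k₂)/(k₁ + k₂), so R = r² = 0.006111 and T = 1 − R = 0.9939.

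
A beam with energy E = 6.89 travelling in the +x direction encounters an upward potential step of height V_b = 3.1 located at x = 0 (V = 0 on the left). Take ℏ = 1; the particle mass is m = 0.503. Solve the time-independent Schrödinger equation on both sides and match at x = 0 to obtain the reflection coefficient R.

On each side the TISE gives plane waves with k = √(2m(E − V))/ℏ: k₁ = √(2·0.503·6.89) = 2.633, k₂ = √(2·0.503·3.79) = 1.953.
Matching ψ and ψ′ at x = 0 gives r = (k₁ − k₂)/(k₁ + k₂), so R = r² = 0.02200 and T = 1 − R = 0.9780.

R = 0.0220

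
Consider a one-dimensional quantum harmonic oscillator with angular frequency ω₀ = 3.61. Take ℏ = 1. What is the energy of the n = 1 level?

The oscillator eigenvalues are E_n = ℏω₀(n + ½), so E_1 = 3.61 × 1.5 = 5.415.

E = 5.42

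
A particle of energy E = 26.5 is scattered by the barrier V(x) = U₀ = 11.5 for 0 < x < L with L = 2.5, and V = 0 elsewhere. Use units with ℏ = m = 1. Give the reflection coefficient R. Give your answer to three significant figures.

R = 0.0635

E > U₀: inside the barrier k₂ = √(2m(E − U₀))/ℏ = 5.477, k₂L = 13.69.
Matching at both interfaces gives T⁻¹ = 1 + U₀² sin²(k₂L) / [4E(E − U₀)] = 1.068, hence T = 0.936.
R = 1 − T = 0.0635.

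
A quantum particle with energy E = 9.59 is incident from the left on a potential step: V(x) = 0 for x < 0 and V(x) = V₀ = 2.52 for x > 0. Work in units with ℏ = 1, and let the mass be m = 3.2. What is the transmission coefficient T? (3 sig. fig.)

T = 0.994

The wavenumbers are k₁ = √(2mE)/ℏ = 7.834 on the left and k₂ = √(2m(E − V₀))/ℏ = 6.727 on the right.
Matching ψ and ψ′ at x = 0 gives r = (k₁ − k₂)/(k₁ + k₂), so R = r² = 0.005786 and T = 1 − R = 0.9942.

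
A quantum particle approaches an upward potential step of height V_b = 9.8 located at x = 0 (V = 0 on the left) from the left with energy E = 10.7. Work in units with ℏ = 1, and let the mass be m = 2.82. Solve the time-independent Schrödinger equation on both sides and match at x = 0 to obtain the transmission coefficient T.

T = 0.697

The wavenumbers are k₁ = √(2mE)/ℏ = 7.768 on the left and k₂ = √(2m(E − V_b))/ℏ = 2.253 on the right.
Continuity of ψ and ψ′ at the step yields the reflection amplitude r = (k₁ − k₂)/(k₁ + k₂) = 0.5504; thus R = |r|² = 0.3029, T = 0.6971.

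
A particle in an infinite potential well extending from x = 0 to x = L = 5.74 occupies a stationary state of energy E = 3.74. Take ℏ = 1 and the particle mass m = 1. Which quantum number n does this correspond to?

n = 5

For an infinite well E_n = n²π²ℏ²/(2mL²), so n = (L/πℏ)√(2mE).
n = (5.74/π) × √(2 × 1 × 3.74) = 4.997 → n = 5.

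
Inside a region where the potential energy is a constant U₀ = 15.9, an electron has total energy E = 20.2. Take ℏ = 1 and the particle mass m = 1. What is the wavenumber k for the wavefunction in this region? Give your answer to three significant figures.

k = 2.93

With E > U₀ the solution is oscillatory, ψ ∝ e^{±ikx} with k = √(2m(E − U₀))/ℏ.
k = √(2 × 1 × 4.3) = 2.933.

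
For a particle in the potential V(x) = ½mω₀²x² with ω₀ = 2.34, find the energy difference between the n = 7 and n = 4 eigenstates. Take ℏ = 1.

E_n = ℏω₀(n + ½), so ΔE = (7 − 4) ℏω₀ = 3 × 2.34 = 7.020.

ΔE = 7.02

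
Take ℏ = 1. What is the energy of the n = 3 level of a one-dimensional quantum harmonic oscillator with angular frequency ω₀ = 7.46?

E = 26.1

Using E_n = (n + ½)ℏω₀: E_3 = 3.5 × 7.46 = 26.11.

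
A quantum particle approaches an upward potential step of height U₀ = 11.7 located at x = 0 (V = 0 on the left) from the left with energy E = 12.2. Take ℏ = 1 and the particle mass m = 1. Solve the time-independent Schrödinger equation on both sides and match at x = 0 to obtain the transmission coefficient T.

T = 0.560

The wavenumbers are k₁ = √(2mE)/ℏ = 4.940 on the left and k₂ = √(2m(E − U₀))/ℏ = 1.000 on the right.
Continuity of ψ and ψ′ at the step yields the reflection amplitude r = (k₁ − k₂)/(k₁ + k₂) = 0.6633; thus R = |r|² = 0.4399, T = 0.5601.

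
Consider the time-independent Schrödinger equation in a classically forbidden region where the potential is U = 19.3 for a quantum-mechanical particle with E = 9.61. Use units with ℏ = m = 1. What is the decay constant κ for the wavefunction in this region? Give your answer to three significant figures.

κ = 4.40

Since E < U the TISE in this region is ψ'' = κ²ψ with κ = √(2m(U − E))/ℏ.
κ = √(2 × 1 × 9.69) = 4.402.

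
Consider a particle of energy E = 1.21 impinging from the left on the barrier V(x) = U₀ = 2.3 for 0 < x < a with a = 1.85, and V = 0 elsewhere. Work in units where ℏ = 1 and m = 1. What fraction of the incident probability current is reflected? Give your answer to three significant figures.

R = 0.983

Since E < U₀ the interior solution is evanescent with decay constant κ = √(2m(U₀ − E))/ℏ = 1.476.
κa = 2.731, sinh(κa) = 7.645.
Matching ψ, ψ′ at both faces gives T = [1 + U₀² sinh²(κa) / (4E(U₀ − E))]⁻¹ = 1/59.61 = 0.0168.
R = 1 − T = 0.983.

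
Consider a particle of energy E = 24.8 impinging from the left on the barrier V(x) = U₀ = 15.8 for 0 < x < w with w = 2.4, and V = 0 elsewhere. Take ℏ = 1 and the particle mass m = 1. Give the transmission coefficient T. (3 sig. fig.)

Above the barrier the interior wavenumber is k₂ = √(2m(E − U₀))/ℏ = 4.243, giving phase k₂w = 10.18.
T = [1 + U₀² sin²(k₂w) / (4E(E − U₀))]⁻¹ = 1/1.132 = 0.883.

T = 0.883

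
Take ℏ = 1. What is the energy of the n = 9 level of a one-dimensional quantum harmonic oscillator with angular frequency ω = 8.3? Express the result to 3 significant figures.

E = 78.9

The oscillator eigenvalues are E_n = ℏω(n + ½), so E_9 = 8.3 × 9.5 = 78.85.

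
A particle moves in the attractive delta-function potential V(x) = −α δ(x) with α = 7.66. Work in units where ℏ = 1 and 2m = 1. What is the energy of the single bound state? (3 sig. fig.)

For x ≠ 0 the bound state is ψ ∝ e^{−κ|x|}; integrating the TISE across the delta gives the cusp condition 2κ = 2mα/ℏ², so κ = 3.830.
Then E = −ℏ²κ²/(2m) = −mα²/(2ℏ²) = -14.67.

E = -14.7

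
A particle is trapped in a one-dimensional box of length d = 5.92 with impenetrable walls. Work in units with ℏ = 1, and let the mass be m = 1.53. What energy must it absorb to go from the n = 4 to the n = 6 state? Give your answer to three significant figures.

E_n = n²π²ℏ²/(2md²), so ΔE = (6² − 4²) π²ℏ²/(2md²).
ΔE = 20 × π² / (2 × 1.53 × 5.92²) = 1.841.

ΔE = 1.84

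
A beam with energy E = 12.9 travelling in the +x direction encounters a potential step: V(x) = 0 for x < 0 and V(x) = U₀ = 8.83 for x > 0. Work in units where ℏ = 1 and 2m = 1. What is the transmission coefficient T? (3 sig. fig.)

T = 0.921

The wavenumbers are k₁ = √(2mE)/ℏ = 3.592 on the left and k₂ = √(2m(E − U₀))/ℏ = 2.017 on the right.
Matching ψ and ψ′ at x = 0 gives r = (k₁ − k₂)/(k₁ + k₂), so R = r² = 0.07877 and T = 1 − R = 0.9212.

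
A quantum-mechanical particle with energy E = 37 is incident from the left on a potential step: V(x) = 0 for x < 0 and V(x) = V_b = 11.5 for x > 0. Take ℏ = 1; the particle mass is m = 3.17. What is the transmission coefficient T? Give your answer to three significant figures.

The wavenumbers are k₁ = √(2mE)/ℏ = 15.32 on the left and k₂ = √(2m(E − V_b))/ℏ = 12.71 on the right.
Continuity of ψ and ψ′ at the step yields the reflection amplitude r = (k₁ − k₂)/(k₁ + k₂) = 0.09279; thus R = |r|² = 0.008610, T = 0.9914.

T = 0.991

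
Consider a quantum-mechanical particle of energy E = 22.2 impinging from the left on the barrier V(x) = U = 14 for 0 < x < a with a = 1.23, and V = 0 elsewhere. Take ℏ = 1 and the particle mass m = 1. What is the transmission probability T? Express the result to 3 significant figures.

T = 0.800

E > U: inside the barrier k₂ = √(2m(E − U))/ℏ = 4.050, k₂a = 4.981.
T = [1 + U² sin²(k₂a) / (4E(E − U))]⁻¹ = 1/1.250 = 0.800.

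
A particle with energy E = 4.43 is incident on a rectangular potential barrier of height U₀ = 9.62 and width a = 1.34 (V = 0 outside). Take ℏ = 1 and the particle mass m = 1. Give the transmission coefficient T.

E < U₀: inside the barrier ψ ∝ e^{±κx} with κ = √(2m(U₀ − E))/ℏ = 3.222.
κa = 4.317, sinh(κa) = 37.48.
Matching ψ, ψ′ at both faces gives T = [1 + U₀² sinh²(κa) / (4E(U₀ − E))]⁻¹ = 1/1415 = 0.000707.

T = 0.000707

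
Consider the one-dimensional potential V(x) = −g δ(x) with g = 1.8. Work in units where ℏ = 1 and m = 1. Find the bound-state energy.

The bound state is ψ(x) = √κ e^{−κ|x|}. The derivative jump ψ'(0⁺) − ψ'(0⁻) = −(2mg/ℏ²)ψ(0) fixes κ = mg/ℏ² = 1.800.
Then E = −ℏ²κ²/(2m) = −mg²/(2ℏ²) = -1.620.

E = -1.62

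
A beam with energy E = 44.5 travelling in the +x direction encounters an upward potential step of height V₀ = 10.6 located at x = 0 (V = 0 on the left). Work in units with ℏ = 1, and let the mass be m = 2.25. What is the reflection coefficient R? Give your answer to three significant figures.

On each side the TISE gives plane waves with k = √(2m(E − V))/ℏ: k₁ = √(2·2.25·44.5) = 14.15, k₂ = √(2·2.25·33.9) = 12.35.
Matching ψ and ψ′ at x = 0 gives r = (k₁ − k₂)/(k₁ + k₂), so R = r² = 0.004612 and T = 1 − R = 0.9954.

R = 0.00461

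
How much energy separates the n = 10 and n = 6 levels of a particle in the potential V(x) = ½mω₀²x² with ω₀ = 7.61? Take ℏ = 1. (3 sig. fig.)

ΔE = 30.4

E_n = ℏω₀(n + ½), so ΔE = (10 − 6) ℏω₀ = 4 × 7.61 = 30.44.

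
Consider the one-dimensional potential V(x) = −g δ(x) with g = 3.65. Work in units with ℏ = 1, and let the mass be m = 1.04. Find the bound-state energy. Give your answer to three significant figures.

The bound state is ψ(x) = √κ e^{−κ|x|}. The derivative jump ψ'(0⁺) − ψ'(0⁻) = −(2mg/ℏ²)ψ(0) fixes κ = mg/ℏ² = 3.796.
Then E = −ℏ²κ²/(2m) = −mg²/(2ℏ²) = -6.928.

E = -6.93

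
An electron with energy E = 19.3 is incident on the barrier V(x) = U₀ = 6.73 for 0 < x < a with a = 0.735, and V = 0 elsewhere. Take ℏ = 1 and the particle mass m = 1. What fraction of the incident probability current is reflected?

R = 0.0123

E > U₀: inside the barrier k₂ = √(2m(E − U₀))/ℏ = 5.014, k₂a = 3.685.
T = [1 + U₀² sin²(k₂a) / (4E(E − U₀))]⁻¹ = 1/1.012 = 0.988.
R = 1 − T = 0.0123.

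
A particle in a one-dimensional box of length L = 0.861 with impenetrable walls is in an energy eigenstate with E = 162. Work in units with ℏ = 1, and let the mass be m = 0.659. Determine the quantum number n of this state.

From E_n = n²π²ℏ²/(2mL²) invert to n = √(2mL²E)/(πℏ).
n = (0.861/π) × √(2 × 0.659 × 162) = 4.005 → n = 4.

n = 4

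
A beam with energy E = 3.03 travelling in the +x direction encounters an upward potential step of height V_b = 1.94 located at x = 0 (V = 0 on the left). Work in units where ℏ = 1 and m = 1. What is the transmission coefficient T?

T = 0.937

On each side the TISE gives plane waves with k = √(2m(E − V))/ℏ: k₁ = √(2·1·3.03) = 2.462, k₂ = √(2·1·1.09) = 1.476.
Matching ψ and ψ′ at x = 0 gives r = (k₁ − k₂)/(k₁ + k₂), so R = r² = 0.06259 and T = 1 − R = 0.9374.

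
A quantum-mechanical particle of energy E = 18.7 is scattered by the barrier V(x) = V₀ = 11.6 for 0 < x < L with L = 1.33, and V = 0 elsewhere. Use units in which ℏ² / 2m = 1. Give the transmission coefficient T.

E > V₀: inside the barrier k₂ = √(2m(E − V₀))/ℏ = 2.665, k₂L = 3.544.
T = [1 + V₀² sin²(k₂L) / (4E(E − V₀))]⁻¹ = 1/1.039 = 0.963.

T = 0.963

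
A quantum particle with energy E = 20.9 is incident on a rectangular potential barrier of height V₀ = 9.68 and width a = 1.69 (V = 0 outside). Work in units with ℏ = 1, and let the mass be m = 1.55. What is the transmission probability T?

T = 0.974

E > V₀: inside the barrier k₂ = √(2m(E − V₀))/ℏ = 5.898, k₂a = 9.967.
T = [1 + V₀² sin²(k₂a) / (4E(E − V₀))]⁻¹ = 1/1.027 = 0.974.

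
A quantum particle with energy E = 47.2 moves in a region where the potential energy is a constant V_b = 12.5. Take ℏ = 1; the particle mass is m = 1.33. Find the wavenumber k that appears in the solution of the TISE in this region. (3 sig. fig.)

With E > V_b the solution is oscillatory, ψ ∝ e^{±ikx} with k = √(2m(E − V_b))/ℏ.
k = √(2 × 1.33 × 34.7) = 9.607.

k = 9.61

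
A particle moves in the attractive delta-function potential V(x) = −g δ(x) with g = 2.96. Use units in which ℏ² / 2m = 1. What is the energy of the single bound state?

The bound state is ψ(x) = √κ e^{−κ|x|}. The derivative jump ψ'(0⁺) − ψ'(0⁻) = −(2mg/ℏ²)ψ(0) fixes κ = mg/ℏ² = 1.480.
Then E = −ℏ²κ²/(2m) = −mg²/(2ℏ²) = -2.190.

E = -2.19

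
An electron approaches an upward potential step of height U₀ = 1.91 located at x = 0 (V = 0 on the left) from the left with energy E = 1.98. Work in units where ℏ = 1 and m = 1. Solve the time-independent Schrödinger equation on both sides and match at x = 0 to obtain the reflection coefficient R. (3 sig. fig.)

R = 0.467

The wavenumbers are k₁ = √(2mE)/ℏ = 1.990 on the left and k₂ = √(2m(E − U₀))/ℏ = 0.3742 on the right.
Continuity of ψ and ψ′ at the step yields the reflection amplitude r = (k₁ − k₂)/(k₁ + k₂) = 0.6835; thus R = |r|² = 0.4671, T = 0.5329.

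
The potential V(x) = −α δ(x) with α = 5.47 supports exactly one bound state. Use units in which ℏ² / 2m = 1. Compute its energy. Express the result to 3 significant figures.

E = -7.48

For x ≠ 0 the bound state is ψ ∝ e^{−κ|x|}; integrating the TISE across the delta gives the cusp condition 2κ = 2mα/ℏ², so κ = 2.735.
Then E = −ℏ²κ²/(2m) = −mα²/(2ℏ²) = -7.480.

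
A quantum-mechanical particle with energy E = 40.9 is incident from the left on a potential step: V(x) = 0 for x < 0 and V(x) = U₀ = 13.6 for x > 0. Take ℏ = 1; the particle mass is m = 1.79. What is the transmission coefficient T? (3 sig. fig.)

The wavenumbers are k₁ = √(2mE)/ℏ = 12.10 on the left and k₂ = √(2m(E − U₀))/ℏ = 9.886 on the right.
Continuity of ψ and ψ′ at the step yields the reflection amplitude r = (k₁ − k₂)/(k₁ + k₂) = 0.1007; thus R = |r|² = 0.01014, T = 0.9899.

T = 0.990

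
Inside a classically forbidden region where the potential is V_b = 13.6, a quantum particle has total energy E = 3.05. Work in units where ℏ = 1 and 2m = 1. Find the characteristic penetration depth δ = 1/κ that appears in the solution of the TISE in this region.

Since E < V_b the TISE in this region is ψ'' = κ²ψ with κ = √(2m(V_b − E))/ℏ.
κ = √(2 × 0.5 × 10.55) = 3.248. The penetration depth is δ = 1/κ = 0.308.

δ = 0.308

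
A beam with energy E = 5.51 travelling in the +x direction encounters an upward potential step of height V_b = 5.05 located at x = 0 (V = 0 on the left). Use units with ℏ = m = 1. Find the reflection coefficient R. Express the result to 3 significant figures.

R = 0.304

On each side the TISE gives plane waves with k = √(2m(E − V))/ℏ: k₁ = √(2·1·5.51) = 3.320, k₂ = √(2·1·0.46) = 0.9592.
Continuity of ψ and ψ′ at the step yields the reflection amplitude r = (k₁ − k₂)/(k₁ + k₂) = 0.5517; thus R = |r|² = 0.3043, T = 0.6957.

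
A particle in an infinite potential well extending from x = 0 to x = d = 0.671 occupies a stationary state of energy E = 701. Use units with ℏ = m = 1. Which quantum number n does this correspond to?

From E_n = n²π²ℏ²/(2md²) invert to n = √(2md²E)/(πℏ).
n = (0.671/π) × √(2 × 1 × 701) = 7.997 → n = 8.

n = 8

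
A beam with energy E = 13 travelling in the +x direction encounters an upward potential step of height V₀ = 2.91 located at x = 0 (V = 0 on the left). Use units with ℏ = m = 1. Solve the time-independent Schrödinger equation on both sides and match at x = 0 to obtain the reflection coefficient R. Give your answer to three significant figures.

R = 0.00400

The wavenumbers are k₁ = √(2mE)/ℏ = 5.099 on the left and k₂ = √(2m(E − V₀))/ℏ = 4.492 on the right.
Matching ψ and ψ′ at x = 0 gives r = (k₁ − k₂)/(k₁ + k₂), so R = r² = 0.004003 and T = 1 − R = 0.9960.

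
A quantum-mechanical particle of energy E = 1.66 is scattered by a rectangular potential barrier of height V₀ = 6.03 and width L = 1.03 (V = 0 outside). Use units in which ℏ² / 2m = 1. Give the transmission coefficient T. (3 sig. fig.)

Since E < V₀ the interior solution is evanescent with decay constant κ = √(2m(V₀ − E))/ℏ = 2.090.
κL = 2.153, sinh(κL) = 4.248.
Matching ψ, ψ′ at both faces gives T = [1 + V₀² sinh²(κL) / (4E(V₀ − E))]⁻¹ = 1/23.61 = 0.0424.

T = 0.0424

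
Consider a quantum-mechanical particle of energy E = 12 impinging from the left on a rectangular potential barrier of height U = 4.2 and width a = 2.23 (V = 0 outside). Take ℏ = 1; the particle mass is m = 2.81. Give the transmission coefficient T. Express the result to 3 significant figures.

T = 0.970

E > U: inside the barrier k₂ = √(2m(E − U))/ℏ = 6.621, k₂a = 14.76.
Matching at both interfaces gives T⁻¹ = 1 + U² sin²(k₂a) / [4E(E − U)] = 1.031, hence T = 0.970.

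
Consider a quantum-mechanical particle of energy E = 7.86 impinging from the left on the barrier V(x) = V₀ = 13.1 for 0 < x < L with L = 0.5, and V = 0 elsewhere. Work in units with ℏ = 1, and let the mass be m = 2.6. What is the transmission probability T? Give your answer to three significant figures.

E < V₀: inside the barrier ψ ∝ e^{±κx} with κ = √(2m(V₀ − E))/ℏ = 5.220.
κL = 2.610, sinh(κL) = 6.763.
Matching ψ, ψ′ at both faces gives T = [1 + V₀² sinh²(κL) / (4E(V₀ − E))]⁻¹ = 1/48.64 = 0.0206.

T = 0.0206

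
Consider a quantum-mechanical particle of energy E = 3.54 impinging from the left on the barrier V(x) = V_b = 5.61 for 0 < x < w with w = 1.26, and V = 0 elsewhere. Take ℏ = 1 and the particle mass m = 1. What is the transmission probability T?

T = 0.0219

E < V_b: inside the barrier ψ ∝ e^{±κx} with κ = √(2m(V_b − E))/ℏ = 2.035.
κw = 2.564, sinh(κw) = 6.454.
Matching ψ, ψ′ at both faces gives T = [1 + V_b² sinh²(κw) / (4E(V_b − E))]⁻¹ = 1/45.72 = 0.0219.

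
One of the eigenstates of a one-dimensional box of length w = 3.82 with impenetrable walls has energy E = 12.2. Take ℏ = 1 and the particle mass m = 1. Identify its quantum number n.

n = 6

From E_n = n²π²ℏ²/(2mw²) invert to n = √(2mw²E)/(πℏ).
n = (3.82/π) × √(2 × 1 × 12.2) = 6.006 → n = 6.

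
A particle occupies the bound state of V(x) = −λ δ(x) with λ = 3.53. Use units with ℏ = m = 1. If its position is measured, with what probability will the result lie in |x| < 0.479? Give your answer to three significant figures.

P = 0.966

The normalised bound state is ψ = √κ e^{−κ|x|} with κ = mλ/ℏ² = 3.530.
P(|x| < d) = ∫_{−d}^{d} κ e^{−2κ|x|} dx = 1 − e^{−2κd} = 1 − e^{−3.382} = 0.9660.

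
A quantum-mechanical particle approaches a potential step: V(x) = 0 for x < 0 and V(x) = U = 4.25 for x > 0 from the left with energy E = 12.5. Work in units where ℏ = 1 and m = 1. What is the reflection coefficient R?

On each side the TISE gives plane waves with k = √(2m(E − V))/ℏ: k₁ = √(2·1·12.5) = 5.000, k₂ = √(2·1·8.25) = 4.062.
Matching ψ and ψ′ at x = 0 gives r = (k₁ − k₂)/(k₁ + k₂), so R = r² = 0.01071 and T = 1 − R = 0.9893.

R = 0.0107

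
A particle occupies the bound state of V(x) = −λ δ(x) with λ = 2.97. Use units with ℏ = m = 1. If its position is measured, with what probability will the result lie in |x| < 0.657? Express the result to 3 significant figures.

The normalised bound state is ψ = √κ e^{−κ|x|} with κ = mλ/ℏ² = 2.970.
P(|x| < d) = ∫_{−d}^{d} κ e^{−2κ|x|} dx = 1 − e^{−2κd} = 1 − e^{−3.903} = 0.9798.

P = 0.980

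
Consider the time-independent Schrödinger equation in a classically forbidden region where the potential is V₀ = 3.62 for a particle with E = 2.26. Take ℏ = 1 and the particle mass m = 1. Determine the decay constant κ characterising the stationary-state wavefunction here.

κ = 1.65

Since E < V₀ the TISE in this region is ψ'' = κ²ψ with κ = √(2m(V₀ − E))/ℏ.
κ = √(2 × 1 × 1.36) = 1.649.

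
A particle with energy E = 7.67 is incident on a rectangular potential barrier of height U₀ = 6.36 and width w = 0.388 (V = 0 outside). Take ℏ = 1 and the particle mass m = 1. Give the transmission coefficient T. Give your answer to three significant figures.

T = 0.742

Above the barrier the interior wavenumber is k₂ = √(2m(E − U₀))/ℏ = 1.619, giving phase k₂w = 0.6280.
T = [1 + U₀² sin²(k₂w) / (4E(E − U₀))]⁻¹ = 1/1.347 = 0.742.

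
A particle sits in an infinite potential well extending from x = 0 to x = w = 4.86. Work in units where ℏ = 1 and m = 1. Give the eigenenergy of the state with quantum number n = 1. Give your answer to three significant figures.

The infinite-well eigenfunctions ψ_n = √(2/w) sin(nπx/w) vanish at both walls, giving E_n = n²π²ℏ²/(2mw²).
E_1 = 1² × π² / (2 × 1 × 4.86²) = 0.2089.

E = 0.209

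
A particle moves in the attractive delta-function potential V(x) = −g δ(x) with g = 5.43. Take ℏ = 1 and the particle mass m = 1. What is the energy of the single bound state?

The bound state is ψ(x) = √κ e^{−κ|x|}. The derivative jump ψ'(0⁺) − ψ'(0⁻) = −(2mg/ℏ²)ψ(0) fixes κ = mg/ℏ² = 5.430.
Then E = −ℏ²κ²/(2m) = −mg²/(2ℏ²) = -14.74.

E = -14.7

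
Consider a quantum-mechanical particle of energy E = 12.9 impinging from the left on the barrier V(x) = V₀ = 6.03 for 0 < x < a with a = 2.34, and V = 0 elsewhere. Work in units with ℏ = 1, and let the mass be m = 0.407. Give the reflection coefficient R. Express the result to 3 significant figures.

R = 0.0455

E > V₀: inside the barrier k₂ = √(2m(E − V₀))/ℏ = 2.365, k₂a = 5.534.
T = [1 + V₀² sin²(k₂a) / (4E(E − V₀))]⁻¹ = 1/1.048 = 0.955.
R = 1 − T = 0.0455.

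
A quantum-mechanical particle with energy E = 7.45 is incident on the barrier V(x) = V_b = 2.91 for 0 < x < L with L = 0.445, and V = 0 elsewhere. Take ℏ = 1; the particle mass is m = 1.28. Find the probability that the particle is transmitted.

E > V_b: inside the barrier k₂ = √(2m(E − V_b))/ℏ = 3.409, k₂L = 1.517.
T = [1 + V_b² sin²(k₂L) / (4E(E − V_b))]⁻¹ = 1/1.062 = 0.941.

T = 0.941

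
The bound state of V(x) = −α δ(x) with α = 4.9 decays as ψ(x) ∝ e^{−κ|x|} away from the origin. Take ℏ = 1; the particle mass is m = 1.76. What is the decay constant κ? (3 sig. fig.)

κ = 8.62

Integrating the TISE across x = 0 gives the cusp condition ψ'(0⁺) − ψ'(0⁻) = −(2mα/ℏ²)ψ(0).
With ψ ∝ e^{−κ|x|} this yields −2κ = −2mα/ℏ², so κ = mα/ℏ² = 8.624.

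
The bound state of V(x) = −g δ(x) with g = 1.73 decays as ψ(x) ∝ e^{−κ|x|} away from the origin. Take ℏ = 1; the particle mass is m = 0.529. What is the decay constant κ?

κ = 0.915

Integrating the TISE across x = 0 gives the cusp condition ψ'(0⁺) − ψ'(0⁻) = −(2mg/ℏ²)ψ(0).
With ψ ∝ e^{−κ|x|} this yields −2κ = −2mg/ℏ², so κ = mg/ℏ² = 0.9152.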